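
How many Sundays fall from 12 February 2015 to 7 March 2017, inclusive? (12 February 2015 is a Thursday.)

108

12 February 2015 is a Thursday; the first Sunday on or after it is 15 February 2015 (3 days later).
From 15 February 2015 to 7 March 2017: 319 + 366 + 66 = 751 days (rest of 2015, 2016, to 7 March 2017 in 2017).
751 ÷ 7 = 107 full weeks with remainder 2, so 107 more Sundays after the first → 108.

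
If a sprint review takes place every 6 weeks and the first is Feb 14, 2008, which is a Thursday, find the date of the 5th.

The 5th occurrence is 4 intervals after the first: 4 × 42 = 168 days after Feb 14, 2008.
Feb has 29 days — 15 days to the end of Feb leaves 153.
Mar has 31 days (122 left).
Apr has 30 days (92 left).
May has 31 days (61 left).
Jun has 30 days (31 left).
31 days into Jul → Jul 31, 2008.

Jul 31, 2008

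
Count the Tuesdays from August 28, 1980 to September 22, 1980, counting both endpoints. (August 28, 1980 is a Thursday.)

August 28, 1980 is a Thursday; the first Tuesday on or after it is September 2, 1980 (5 days later).
From September 2, 1980 to September 22, 1980 is 22 − 2 = 20 days.
20 ÷ 7 = 2 full weeks with remainder 6, so 2 more Tuesdays after the first → 3.

3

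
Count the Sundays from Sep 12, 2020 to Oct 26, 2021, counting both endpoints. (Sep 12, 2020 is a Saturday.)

Sep 12, 2020 is a Saturday; the first Sunday on or after it is Sep 13, 2020 (1 day later).
From Sep 13, 2020 to Oct 26, 2021: 109 + 299 = 408 days (rest of 2020, to Oct 26, 2021 in 2021).
408 ÷ 7 = 58 full weeks with remainder 2, so 58 more Sundays after the first → 59.

59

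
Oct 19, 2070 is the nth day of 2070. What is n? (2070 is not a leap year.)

292

Days in months before Oct: 31 + 28 + 31 + 30 + 31 + 30 + 31 + 31 + 30 = 273.
Plus 19 days into Oct → day 292.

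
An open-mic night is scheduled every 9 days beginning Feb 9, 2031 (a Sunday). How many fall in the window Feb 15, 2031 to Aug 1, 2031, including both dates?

Occurrences land 9·i days after Feb 9, 2031 for i = 0, 1, 2, …
Feb 15, 2031 is 6 days after the start; 6 ÷ 9 = 0 remainder 6; since the remainder is 6, round up to i = 1. First occurrence in the window: #2 on Feb 18, 2031 (1×9 = 9 days in).
Aug 1, 2031 is 173 days after the start; 173 ÷ 9 = 19 remainder 2. Last occurrence in the window: #20 on Jul 30, 2031.
Occurrences #2 through #20: 19 in total.

19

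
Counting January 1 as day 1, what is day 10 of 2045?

10 into January → January 10.

2045-01-10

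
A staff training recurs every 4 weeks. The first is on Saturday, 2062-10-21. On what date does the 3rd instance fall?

2062-12-16

The 3rd occurrence is 2 intervals after the first: 2 × 28 = 56 days after 2062-10-21.
October has 31 days — 10 days to the end of October leaves 46.
November has 30 days (16 left).
16 days into December → 2062-12-16.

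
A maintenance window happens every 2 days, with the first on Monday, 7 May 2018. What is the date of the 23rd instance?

20 June 2018

The 23rd occurrence is 22 intervals after the first: 22 × 2 = 44 days after 7 May 2018.
May has 31 days — 24 days to the end of May leaves 20.
20 days into June → 20 June 2018.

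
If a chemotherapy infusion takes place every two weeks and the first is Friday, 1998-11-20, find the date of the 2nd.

1998-12-04

The 2nd occurrence is 1 interval after the first: 1 × 14 = 14 days after 1998-11-20.
November has 30 days — 10 days to the end of November leaves 4.
4 days into December → 1998-12-04.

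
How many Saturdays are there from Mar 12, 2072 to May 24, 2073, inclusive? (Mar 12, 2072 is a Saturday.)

Mar 12, 2072 is a Saturday; the first Saturday on or after it is Mar 12, 2072.
From Mar 12, 2072 to May 24, 2073: 294 + 144 = 438 days (rest of 2072, to May 24, 2073 in 2073).
438 ÷ 7 = 62 full weeks with remainder 4, so 62 more Saturdays after the first → 63.

63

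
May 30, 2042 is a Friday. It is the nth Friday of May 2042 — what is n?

5th

Day 30 falls in week ⌈30/7⌉ of the month.
Days 1–7 hold the 1st Friday, 8–14 the 2nd, 15–21 the 3rd, 22–28 the 4th, 29–31 the 5th.
30 is in the range for the 5th.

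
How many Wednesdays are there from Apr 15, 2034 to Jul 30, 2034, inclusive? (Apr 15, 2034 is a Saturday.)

15

Apr 15, 2034 is a Saturday; the first Wednesday on or after it is Apr 19, 2034 (4 days later).
From Apr 19, 2034 to Jul 30, 2034: 11 + 31 + 30 + 30 = 102 days (rest of Apr, May, Jun, Jul).
102 ÷ 7 = 14 full weeks with remainder 4, so 14 more Wednesdays after the first → 15.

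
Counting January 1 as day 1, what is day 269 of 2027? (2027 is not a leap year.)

26 September 2027

January has 31 days (269 − 31 = 238 remain).
February has 28 days (238 − 28 = 210 remain).
March has 31 days (210 − 31 = 179 remain).
April has 30 days (179 − 30 = 149 remain).
May has 31 days (149 − 31 = 118 remain).
June has 30 days (118 − 30 = 88 remain).
July has 31 days (88 − 31 = 57 remain).
August has 31 days (57 − 31 = 26 remain).
26 into September → September 26.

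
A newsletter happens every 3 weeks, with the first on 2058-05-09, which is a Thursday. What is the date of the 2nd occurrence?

2058-05-30

The 2nd occurrence is 1 interval after the first: 1 × 21 = 21 days after 2058-05-09.
21 days later is 2058-05-30.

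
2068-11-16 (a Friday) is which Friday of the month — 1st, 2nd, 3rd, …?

Day 16 falls in week ⌈16/7⌉ of the month.
Days 1–7 hold the 1st Friday, 8–14 the 2nd, 15–21 the 3rd, 22–28 the 4th, 29–31 the 5th.
16 is in the range for the 3rd.

3rd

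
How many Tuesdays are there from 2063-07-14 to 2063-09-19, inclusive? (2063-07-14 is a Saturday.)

10

2063-07-14 is a Saturday; the first Tuesday on or after it is 2063-07-17 (3 days later).
From 2063-07-17 to 2063-09-19: 14 + 31 + 19 = 64 days (rest of July, August, September).
64 ÷ 7 = 9 full weeks with remainder 1, so 9 more Tuesdays after the first → 10.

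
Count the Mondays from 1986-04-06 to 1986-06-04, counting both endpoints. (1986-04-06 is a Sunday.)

1986-04-06 is a Sunday; the first Monday on or after it is 1986-04-07 (1 day later).
From 1986-04-07 to 1986-06-04: 23 + 31 + 4 = 58 days (rest of April, May, June).
58 ÷ 7 = 8 full weeks with remainder 2, so 8 more Mondays after the first → 9.

9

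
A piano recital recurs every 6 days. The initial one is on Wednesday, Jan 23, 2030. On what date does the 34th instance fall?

The 34th occurrence is 33 intervals after the first: 33 × 6 = 198 days after Jan 23, 2030.
Jan has 31 days — 8 days to the end of Jan leaves 190.
Feb has 28 days (162 left).
Mar has 31 days (131 left).
Apr has 30 days (101 left).
May has 31 days (70 left).
Jun has 30 days (40 left).
Jul has 31 days (9 left).
9 days into Aug → Aug 9, 2030.

Aug 9, 2030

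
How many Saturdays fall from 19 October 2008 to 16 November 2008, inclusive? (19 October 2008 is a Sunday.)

4

19 October 2008 is a Sunday; the first Saturday on or after it is 25 October 2008 (6 days later).
From 25 October 2008 to 16 November 2008: 6 + 16 = 22 days (rest of October, November).
22 ÷ 7 = 3 full weeks with remainder 1, so 3 more Saturdays after the first → 4.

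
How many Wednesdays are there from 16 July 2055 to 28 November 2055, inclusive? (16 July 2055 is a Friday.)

16 July 2055 is a Friday; the first Wednesday on or after it is 21 July 2055 (5 days later).
From 21 July 2055 to 28 November 2055: 10 + 31 + 30 + 31 + 28 = 130 days (rest of July, August, September, October, November).
130 ÷ 7 = 18 full weeks with remainder 4, so 18 more Wednesdays after the first → 19.

19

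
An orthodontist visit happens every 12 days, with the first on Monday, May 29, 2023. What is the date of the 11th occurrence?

Sep 26, 2023

The 11th occurrence is 10 intervals after the first: 10 × 12 = 120 days after May 29, 2023.
May has 31 days — 2 days to the end of May leaves 118.
Jun has 30 days (88 left).
Jul has 31 days (57 left).
Aug has 31 days (26 left).
26 days into Sep → Sep 26, 2023.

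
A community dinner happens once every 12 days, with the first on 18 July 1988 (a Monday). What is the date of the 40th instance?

The 40th occurrence is 39 intervals after the first: 39 × 12 = 468 days after 18 July 1988.
July has 31 days — 13 days to the end of July leaves 455.
From end of July to end of 1988 is 153 days (302 left).
January has 31 days (271 left).
February has 28 days (243 left).
March has 31 days (212 left).
April has 30 days (182 left).
May has 31 days (151 left).
June has 30 days (121 left).
July has 31 days (90 left).
August has 31 days (59 left).
September has 30 days (29 left).
29 days into October → 29 October 1989.

29 October 1989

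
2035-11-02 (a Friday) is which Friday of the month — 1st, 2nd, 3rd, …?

Day 2 falls in week ⌈2/7⌉ of the month.
Days 1–7 hold the 1st Friday, 8–14 the 2nd, 15–21 the 3rd, 22–28 the 4th, 29–31 the 5th.
2 is in the range for the 1st.

1st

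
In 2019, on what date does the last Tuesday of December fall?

The first Tuesday of December 2019 is December 3.
December 2019 has 31 days. Adding weeks: 3, 10, 17, 24, 31 — the last one ≤ 31 is the 31st.

2019-12-31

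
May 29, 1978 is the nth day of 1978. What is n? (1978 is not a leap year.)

Days in months before May: 31 + 28 + 31 + 30 = 120.
Plus 29 days into May → day 149.

149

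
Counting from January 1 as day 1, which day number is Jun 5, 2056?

Days in months before Jun: 31 + 29 + 31 + 30 + 31 = 152.
Plus 5 days into Jun → day 157.

157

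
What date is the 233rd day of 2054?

2054-08-21

January has 31 days (233 − 31 = 202 remain).
February has 28 days (202 − 28 = 174 remain).
March has 31 days (174 − 31 = 143 remain).
April has 30 days (143 − 30 = 113 remain).
May has 31 days (113 − 31 = 82 remain).
June has 30 days (82 − 30 = 52 remain).
July has 31 days (52 − 31 = 21 remain).
21 into August → August 21.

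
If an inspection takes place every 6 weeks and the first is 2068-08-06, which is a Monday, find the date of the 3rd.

2068-10-29

The 3rd occurrence is 2 intervals after the first: 2 × 42 = 84 days after 2068-08-06.
August has 31 days — 25 days to the end of August leaves 59.
September has 30 days (29 left).
29 days into October → 2068-10-29.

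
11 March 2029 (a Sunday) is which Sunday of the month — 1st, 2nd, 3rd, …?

Day 11 falls in week ⌈11/7⌉ of the month.
Days 1–7 hold the 1st Sunday, 8–14 the 2nd, 15–21 the 3rd, 22–28 the 4th, 29–31 the 5th.
11 is in the range for the 2nd.

2nd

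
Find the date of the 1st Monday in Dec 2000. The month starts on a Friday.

Dec 2000 begins on a Friday, so the first Monday is Dec 4 (3 days later).

Dec 4, 2000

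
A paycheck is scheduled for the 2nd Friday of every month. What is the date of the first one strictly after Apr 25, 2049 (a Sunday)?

Apr 2049 starts on a Thursday; its first Friday is the 2nd, so the 2nd Friday is the 9th — Apr 9, 2049.
That is not after Apr 25, 2049, so look at May 2049.
May 2049 starts on a Saturday; its first Friday is the 7th, so the 2nd Friday is the 14th — May 14, 2049.

May 14, 2049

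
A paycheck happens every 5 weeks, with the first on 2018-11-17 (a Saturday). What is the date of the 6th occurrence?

The 6th occurrence is 5 intervals after the first: 5 × 35 = 175 days after 2018-11-17.
November has 30 days — 13 days to the end of November leaves 162.
December has 31 days (131 left).
January has 31 days (100 left).
February has 28 days (72 left).
March has 31 days (41 left).
April has 30 days (11 left).
11 days into May → 2019-05-11.

2019-05-11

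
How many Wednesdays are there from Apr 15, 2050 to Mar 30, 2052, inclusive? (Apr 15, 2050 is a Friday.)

102

Apr 15, 2050 is a Friday; the first Wednesday on or after it is Apr 20, 2050 (5 days later).
From Apr 20, 2050 to Mar 30, 2052: 255 + 365 + 90 = 710 days (rest of 2050, 2051, to Mar 30, 2052 in 2052).
710 ÷ 7 = 101 full weeks with remainder 3, so 101 more Wednesdays after the first → 102.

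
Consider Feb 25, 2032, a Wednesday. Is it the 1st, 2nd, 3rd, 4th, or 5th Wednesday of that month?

Day 25 falls in week ⌈25/7⌉ of the month.
Days 1–7 hold the 1st Wednesday, 8–14 the 2nd, 15–21 the 3rd, 22–28 the 4th, 29–31 the 5th.
25 is in the range for the 4th.

4th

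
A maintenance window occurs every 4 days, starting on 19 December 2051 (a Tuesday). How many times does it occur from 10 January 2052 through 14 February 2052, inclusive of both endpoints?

9

Occurrences land 4·i days after 19 December 2051 for i = 0, 1, 2, …
10 January 2052 is 22 days after the start; 22 ÷ 4 = 5 remainder 2; since the remainder is 2, round up to i = 6. First occurrence in the window: #7 on 12 January 2052 (6×4 = 24 days in).
14 February 2052 is 57 days after the start; 57 ÷ 4 = 14 remainder 1. Last occurrence in the window: #15 on 13 February 2052.
Occurrences #7 through #15: 9 in total.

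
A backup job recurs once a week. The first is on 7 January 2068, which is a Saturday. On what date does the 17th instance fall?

The 17th occurrence is 16 intervals after the first: 16 × 7 = 112 days after 7 January 2068.
January has 31 days — 24 days to the end of January leaves 88.
February has 29 days (59 left).
March has 31 days (28 left).
28 days into April → 28 April 2068.

28 April 2068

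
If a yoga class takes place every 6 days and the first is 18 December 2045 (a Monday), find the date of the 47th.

The 47th occurrence is 46 intervals after the first: 46 × 6 = 276 days after 18 December 2045.
December has 31 days — 13 days to the end of December leaves 263.
January has 31 days (232 left).
February has 28 days (204 left).
March has 31 days (173 left).
April has 30 days (143 left).
May has 31 days (112 left).
June has 30 days (82 left).
July has 31 days (51 left).
August has 31 days (20 left).
20 days into September → 20 September 2046.

20 September 2046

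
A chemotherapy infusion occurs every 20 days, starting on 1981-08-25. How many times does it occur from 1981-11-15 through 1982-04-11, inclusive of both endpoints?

7

Occurrences land 20·i days after 1981-08-25 for i = 0, 1, 2, …
1981-11-15 is 82 days after the start; 82 ÷ 20 = 4 remainder 2; since the remainder is 2, round up to i = 5. First occurrence in the window: #6 on 1981-12-03 (5×20 = 100 days in).
1982-04-11 is 229 days after the start; 229 ÷ 20 = 11 remainder 9. Last occurrence in the window: #12 on 1982-04-02.
Occurrences #6 through #12: 7 in total.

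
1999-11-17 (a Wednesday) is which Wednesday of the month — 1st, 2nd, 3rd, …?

Day 17 falls in week ⌈17/7⌉ of the month.
Days 1–7 hold the 1st Wednesday, 8–14 the 2nd, 15–21 the 3rd, 22–28 the 4th, 29–31 the 5th.
17 is in the range for the 3rd.

3rd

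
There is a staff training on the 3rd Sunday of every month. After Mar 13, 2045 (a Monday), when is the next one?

Mar 19, 2045

Mar 2045 starts on a Wednesday; its first Sunday is the 5th, so the 3rd Sunday is the 19th — Mar 19, 2045.
Mar 19, 2045 is after Mar 13, 2045, so that is the next one.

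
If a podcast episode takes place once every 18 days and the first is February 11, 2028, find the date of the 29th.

The 29th occurrence is 28 intervals after the first: 28 × 18 = 504 days after February 11, 2028.
February has 29 days — 18 days to the end of February leaves 486.
From end of February to end of 2028 is 306 days (180 left).
January has 31 days (149 left).
February has 28 days (121 left).
March has 31 days (90 left).
April has 30 days (60 left).
May has 31 days (29 left).
29 days into June → June 29, 2029.

June 29, 2029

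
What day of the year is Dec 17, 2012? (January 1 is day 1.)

352

Days in months before Dec: 31 + 29 + 31 + 30 + 31 + 30 + 31 + 31 + 30 + 31 + 30 = 335.
Plus 17 days into Dec → day 352.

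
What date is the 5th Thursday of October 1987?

29 October 1987

October 1987 begins on a Thursday, so the first Thursday is October 1.
The 5th Thursday is 4 weeks later: 1 + 28 = 29.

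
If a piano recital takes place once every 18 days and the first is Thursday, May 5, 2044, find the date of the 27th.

August 16, 2045

The 27th occurrence is 26 intervals after the first: 26 × 18 = 468 days after May 5, 2044.
May has 31 days — 26 days to the end of May leaves 442.
From end of May to end of 2044 is 214 days (228 left).
January has 31 days (197 left).
February has 28 days (169 left).
March has 31 days (138 left).
April has 30 days (108 left).
May has 31 days (77 left).
June has 30 days (47 left).
July has 31 days (16 left).
16 days into August → August 16, 2045.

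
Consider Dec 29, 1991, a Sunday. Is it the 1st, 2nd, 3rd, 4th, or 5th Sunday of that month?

Day 29 falls in week ⌈29/7⌉ of the month.
Days 1–7 hold the 1st Sunday, 8–14 the 2nd, 15–21 the 3rd, 22–28 the 4th, 29–31 the 5th.
29 is in the range for the 5th.

5th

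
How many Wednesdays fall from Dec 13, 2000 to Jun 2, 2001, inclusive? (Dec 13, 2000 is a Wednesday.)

25

Dec 13, 2000 is a Wednesday; the first Wednesday on or after it is Dec 13, 2000.
From Dec 13, 2000 to Jun 2, 2001: 18 + 31 + 28 + 31 + 30 + 31 + 2 = 171 days (rest of Dec, Jan, Feb, Mar, Apr, May, Jun).
171 ÷ 7 = 24 full weeks with remainder 3, so 24 more Wednesdays after the first → 25.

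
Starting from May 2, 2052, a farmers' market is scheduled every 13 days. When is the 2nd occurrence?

May 15, 2052

The 2nd occurrence is 1 interval after the first: 1 × 13 = 13 days after May 2, 2052.
13 days later is May 15, 2052.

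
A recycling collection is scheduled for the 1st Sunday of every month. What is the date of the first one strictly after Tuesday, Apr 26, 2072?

Apr 2072 starts on a Friday, so its 1st Sunday is Apr 3, 2072 (2 days in).
That is not after Apr 26, 2072, so look at May 2072.
May 2072 starts on a Sunday, so its 1st Sunday is May 1, 2072.

May 1, 2072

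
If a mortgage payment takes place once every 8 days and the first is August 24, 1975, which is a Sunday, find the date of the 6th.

The 6th occurrence is 5 intervals after the first: 5 × 8 = 40 days after August 24, 1975.
August has 31 days — 7 days to the end of August leaves 33.
September has 30 days (3 left).
3 days into October → October 3, 1975.

October 3, 1975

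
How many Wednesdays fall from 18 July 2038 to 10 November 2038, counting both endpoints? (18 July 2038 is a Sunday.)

17

18 July 2038 is a Sunday; the first Wednesday on or after it is 21 July 2038 (3 days later).
From 21 July 2038 to 10 November 2038: 10 + 31 + 30 + 31 + 10 = 112 days (rest of July, August, September, October, November).
112 ÷ 7 = 16 full weeks with remainder 0, so 16 more Wednesdays after the first → 17.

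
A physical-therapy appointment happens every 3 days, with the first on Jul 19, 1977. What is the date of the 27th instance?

The 27th occurrence is 26 intervals after the first: 26 × 3 = 78 days after Jul 19, 1977.
Jul has 31 days — 12 days to the end of Jul leaves 66.
Aug has 31 days (35 left).
Sep has 30 days (5 left).
5 days into Oct → Oct 5, 1977.

Oct 5, 1977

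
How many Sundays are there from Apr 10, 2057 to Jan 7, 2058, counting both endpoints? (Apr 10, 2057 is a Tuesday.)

Apr 10, 2057 is a Tuesday; the first Sunday on or after it is Apr 15, 2057 (5 days later).
From Apr 15, 2057 to Jan 7, 2058: 15 + 31 + 30 + 31 + 31 + 30 + 31 + 30 + 31 + 7 = 267 days (rest of Apr, May, Jun, Jul, Aug, Sep, Oct, Nov, Dec, Jan).
267 ÷ 7 = 38 full weeks with remainder 1, so 38 more Sundays after the first → 39.

39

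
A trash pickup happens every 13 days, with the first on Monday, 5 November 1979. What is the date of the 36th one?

2 February 1981

The 36th occurrence is 35 intervals after the first: 35 × 13 = 455 days after 5 November 1979.
November has 30 days — 25 days to the end of November leaves 430.
From end of November to end of 1979 is 31 days (399 left).
1980 has 366 days (33 left).
January has 31 days (2 left).
2 days into February → 2 February 1981.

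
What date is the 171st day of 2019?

January has 31 days (171 − 31 = 140 remain).
February has 28 days (140 − 28 = 112 remain).
March has 31 days (112 − 31 = 81 remain).
April has 30 days (81 − 30 = 51 remain).
May has 31 days (51 − 31 = 20 remain).
20 into June → June 20.

June 20, 2019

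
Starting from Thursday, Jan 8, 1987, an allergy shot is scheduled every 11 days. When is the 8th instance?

The 8th occurrence is 7 intervals after the first: 7 × 11 = 77 days after Jan 8, 1987.
Jan has 31 days — 23 days to the end of Jan leaves 54.
Feb has 28 days (26 left).
26 days into Mar → Mar 26, 1987.

Mar 26, 1987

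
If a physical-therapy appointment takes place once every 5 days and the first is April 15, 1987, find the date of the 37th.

October 12, 1987

The 37th occurrence is 36 intervals after the first: 36 × 5 = 180 days after April 15, 1987.
April has 30 days — 15 days to the end of April leaves 165.
May has 31 days (134 left).
June has 30 days (104 left).
July has 31 days (73 left).
August has 31 days (42 left).
September has 30 days (12 left).
12 days into October → October 12, 1987.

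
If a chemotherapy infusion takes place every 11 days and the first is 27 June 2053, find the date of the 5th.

The 5th occurrence is 4 intervals after the first: 4 × 11 = 44 days after 27 June 2053.
June has 30 days — 3 days to the end of June leaves 41.
July has 31 days (10 left).
10 days into August → 10 August 2053.

10 August 2053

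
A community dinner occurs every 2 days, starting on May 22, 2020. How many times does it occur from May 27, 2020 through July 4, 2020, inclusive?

Occurrences land 2·i days after May 22, 2020 for i = 0, 1, 2, …
May 27, 2020 is 5 days after the start; 5 ÷ 2 = 2 remainder 1; since the remainder is 1, round up to i = 3. First occurrence in the window: #4 on May 28, 2020 (3×2 = 6 days in).
July 4, 2020 is 43 days after the start; 43 ÷ 2 = 21 remainder 1. Last occurrence in the window: #22 on July 3, 2020.
Occurrences #4 through #22: 19 in total.

19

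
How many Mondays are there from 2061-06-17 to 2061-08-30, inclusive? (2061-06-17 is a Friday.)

11

2061-06-17 is a Friday; the first Monday on or after it is 2061-06-20 (3 days later).
From 2061-06-20 to 2061-08-30: 10 + 31 + 30 = 71 days (rest of June, July, August).
71 ÷ 7 = 10 full weeks with remainder 1, so 10 more Mondays after the first → 11.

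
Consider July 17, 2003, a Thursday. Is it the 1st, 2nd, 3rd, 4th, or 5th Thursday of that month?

3rd

Day 17 falls in week ⌈17/7⌉ of the month.
Days 1–7 hold the 1st Thursday, 8–14 the 2nd, 15–21 the 3rd, 22–28 the 4th, 29–31 the 5th.
17 is in the range for the 3rd.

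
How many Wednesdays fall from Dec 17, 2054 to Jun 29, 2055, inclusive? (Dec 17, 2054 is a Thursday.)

27

Dec 17, 2054 is a Thursday; the first Wednesday on or after it is Dec 23, 2054 (6 days later).
From Dec 23, 2054 to Jun 29, 2055: 8 + 31 + 28 + 31 + 30 + 31 + 29 = 188 days (rest of Dec, Jan, Feb, Mar, Apr, May, Jun).
188 ÷ 7 = 26 full weeks with remainder 6, so 26 more Wednesdays after the first → 27.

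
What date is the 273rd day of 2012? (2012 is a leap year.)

Jan has 31 days (273 − 31 = 242 remain).
Feb has 29 days (242 − 29 = 213 remain).
Mar has 31 days (213 − 31 = 182 remain).
Apr has 30 days (182 − 30 = 152 remain).
May has 31 days (152 − 31 = 121 remain).
Jun has 30 days (121 − 30 = 91 remain).
Jul has 31 days (91 − 31 = 60 remain).
Aug has 31 days (60 − 31 = 29 remain).
29 into Sep → Sep 29.

Sep 29, 2012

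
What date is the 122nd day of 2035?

May 2, 2035

January has 31 days (122 − 31 = 91 remain).
February has 28 days (91 − 28 = 63 remain).
March has 31 days (63 − 31 = 32 remain).
April has 30 days (32 − 30 = 2 remain).
2 into May → May 2.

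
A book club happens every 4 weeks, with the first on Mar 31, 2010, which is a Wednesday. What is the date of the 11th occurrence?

Jan 5, 2011

The 11th occurrence is 10 intervals after the first: 10 × 28 = 280 days after Mar 31, 2010.
Mar has 31 days — 0 days to the end of Mar leaves 280.
Apr has 30 days (250 left).
May has 31 days (219 left).
Jun has 30 days (189 left).
Jul has 31 days (158 left).
Aug has 31 days (127 left).
Sep has 30 days (97 left).
Oct has 31 days (66 left).
Nov has 30 days (36 left).
Dec has 31 days (5 left).
5 days into Jan → Jan 5, 2011.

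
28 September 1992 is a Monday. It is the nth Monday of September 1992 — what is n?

Day 28 falls in week ⌈28/7⌉ of the month.
Days 1–7 hold the 1st Monday, 8–14 the 2nd, 15–21 the 3rd, 22–28 the 4th, 29–31 the 5th.
28 is in the range for the 4th.

4th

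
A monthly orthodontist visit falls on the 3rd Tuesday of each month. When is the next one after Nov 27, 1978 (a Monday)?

Dec 19, 1978

Nov 1978 starts on a Wednesday; its first Tuesday is the 7th, so the 3rd Tuesday is the 21st — Nov 21, 1978.
That is not after Nov 27, 1978, so look at Dec 1978.
Dec 1978 starts on a Friday; its first Tuesday is the 5th, so the 3rd Tuesday is the 19th — Dec 19, 1978.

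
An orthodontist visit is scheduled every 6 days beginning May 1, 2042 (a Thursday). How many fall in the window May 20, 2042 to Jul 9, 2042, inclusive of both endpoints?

Occurrences land 6·i days after May 1, 2042 for i = 0, 1, 2, …
May 20, 2042 is 19 days after the start; 19 ÷ 6 = 3 remainder 1; since the remainder is 1, round up to i = 4. First occurrence in the window: #5 on May 25, 2042 (4×6 = 24 days in).
Jul 9, 2042 is 69 days after the start; 69 ÷ 6 = 11 remainder 3. Last occurrence in the window: #12 on Jul 6, 2042.
Occurrences #5 through #12: 8 in total.

8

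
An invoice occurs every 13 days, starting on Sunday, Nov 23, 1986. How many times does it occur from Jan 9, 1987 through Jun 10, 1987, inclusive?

Occurrences land 13·i days after Nov 23, 1986 for i = 0, 1, 2, …
Jan 9, 1987 is 47 days after the start; 47 ÷ 13 = 3 remainder 8; since the remainder is 8, round up to i = 4. First occurrence in the window: #5 on Jan 14, 1987 (4×13 = 52 days in).
Jun 10, 1987 is 199 days after the start; 199 ÷ 13 = 15 remainder 4. Last occurrence in the window: #16 on Jun 6, 1987.
Occurrences #5 through #16: 12 in total.

12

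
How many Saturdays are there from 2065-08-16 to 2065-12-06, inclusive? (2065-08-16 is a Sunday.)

2065-08-16 is a Sunday; the first Saturday on or after it is 2065-08-22 (6 days later).
From 2065-08-22 to 2065-12-06: 9 + 30 + 31 + 30 + 6 = 106 days (rest of August, September, October, November, December).
106 ÷ 7 = 15 full weeks with remainder 1, so 15 more Saturdays after the first → 16.

16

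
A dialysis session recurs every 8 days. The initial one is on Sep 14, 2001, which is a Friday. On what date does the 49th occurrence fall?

The 49th occurrence is 48 intervals after the first: 48 × 8 = 384 days after Sep 14, 2001.
Sep has 30 days — 16 days to the end of Sep leaves 368.
Oct has 31 days (337 left).
Nov has 30 days (307 left).
Dec has 31 days (276 left).
Jan has 31 days (245 left).
Feb has 28 days (217 left).
Mar has 31 days (186 left).
Apr has 30 days (156 left).
May has 31 days (125 left).
Jun has 30 days (95 left).
Jul has 31 days (64 left).
Aug has 31 days (33 left).
Sep has 30 days (3 left).
3 days into Oct → Oct 3, 2002.

Oct 3, 2002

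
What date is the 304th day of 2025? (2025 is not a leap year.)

2025-10-31

January has 31 days (304 − 31 = 273 remain).
February has 28 days (273 − 28 = 245 remain).
March has 31 days (245 − 31 = 214 remain).
April has 30 days (214 − 30 = 184 remain).
May has 31 days (184 − 31 = 153 remain).
June has 30 days (153 − 30 = 123 remain).
July has 31 days (123 − 31 = 92 remain).
August has 31 days (92 − 31 = 61 remain).
September has 30 days (61 − 30 = 31 remain).
31 into October → October 31.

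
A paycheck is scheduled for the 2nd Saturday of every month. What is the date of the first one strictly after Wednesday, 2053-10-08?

2053-10-11

October 2053 starts on a Wednesday; its first Saturday is the 4th, so the 2nd Saturday is the 11th — 2053-10-11.
2053-10-11 is after 2053-10-08, so that is the next one.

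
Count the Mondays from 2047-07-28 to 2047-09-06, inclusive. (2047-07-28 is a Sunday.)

6

2047-07-28 is a Sunday; the first Monday on or after it is 2047-07-29 (1 day later).
From 2047-07-29 to 2047-09-06: 2 + 31 + 6 = 39 days (rest of July, August, September).
39 ÷ 7 = 5 full weeks with remainder 4, so 5 more Mondays after the first → 6.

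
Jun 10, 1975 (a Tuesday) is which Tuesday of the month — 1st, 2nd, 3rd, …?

2nd

Day 10 falls in week ⌈10/7⌉ of the month.
Days 1–7 hold the 1st Tuesday, 8–14 the 2nd, 15–21 the 3rd, 22–28 the 4th, 29–31 the 5th.
10 is in the range for the 2nd.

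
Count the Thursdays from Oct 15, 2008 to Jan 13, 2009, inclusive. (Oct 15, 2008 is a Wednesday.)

13

Oct 15, 2008 is a Wednesday; the first Thursday on or after it is Oct 16, 2008 (1 day later).
From Oct 16, 2008 to Jan 13, 2009: 15 + 30 + 31 + 13 = 89 days (rest of Oct, Nov, Dec, Jan).
89 ÷ 7 = 12 full weeks with remainder 5, so 12 more Thursdays after the first → 13.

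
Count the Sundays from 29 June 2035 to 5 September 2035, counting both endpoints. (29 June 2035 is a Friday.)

29 June 2035 is a Friday; the first Sunday on or after it is 1 July 2035 (2 days later).
From 1 July 2035 to 5 September 2035: 30 + 31 + 5 = 66 days (rest of July, August, September).
66 ÷ 7 = 9 full weeks with remainder 3, so 9 more Sundays after the first → 10.

10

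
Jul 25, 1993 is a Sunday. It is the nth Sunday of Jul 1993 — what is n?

4th

Day 25 falls in week ⌈25/7⌉ of the month.
Days 1–7 hold the 1st Sunday, 8–14 the 2nd, 15–21 the 3rd, 22–28 the 4th, 29–31 the 5th.
25 is in the range for the 4th.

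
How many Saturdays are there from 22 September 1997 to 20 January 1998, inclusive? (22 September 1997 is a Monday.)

17

22 September 1997 is a Monday; the first Saturday on or after it is 27 September 1997 (5 days later).
From 27 September 1997 to 20 January 1998: 3 + 31 + 30 + 31 + 20 = 115 days (rest of September, October, November, December, January).
115 ÷ 7 = 16 full weeks with remainder 3, so 16 more Saturdays after the first → 17.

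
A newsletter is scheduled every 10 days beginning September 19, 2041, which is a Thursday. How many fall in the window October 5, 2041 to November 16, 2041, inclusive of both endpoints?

4

Occurrences land 10·i days after September 19, 2041 for i = 0, 1, 2, …
October 5, 2041 is 16 days after the start; 16 ÷ 10 = 1 remainder 6; since the remainder is 6, round up to i = 2. First occurrence in the window: #3 on October 9, 2041 (2×10 = 20 days in).
November 16, 2041 is 58 days after the start; 58 ÷ 10 = 5 remainder 8. Last occurrence in the window: #6 on November 8, 2041.
Occurrences #3 through #6: 4 in total.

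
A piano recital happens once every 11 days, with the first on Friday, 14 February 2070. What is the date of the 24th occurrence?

The 24th occurrence is 23 intervals after the first: 23 × 11 = 253 days after 14 February 2070.
February has 28 days — 14 days to the end of February leaves 239.
March has 31 days (208 left).
April has 30 days (178 left).
May has 31 days (147 left).
June has 30 days (117 left).
July has 31 days (86 left).
August has 31 days (55 left).
September has 30 days (25 left).
25 days into October → 25 October 2070.

25 October 2070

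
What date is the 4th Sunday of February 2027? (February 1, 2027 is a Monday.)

February 28, 2027

February 2027 begins on a Monday, so the first Sunday is February 7 (6 days later).
The 4th Sunday is 3 weeks later: 7 + 21 = 28.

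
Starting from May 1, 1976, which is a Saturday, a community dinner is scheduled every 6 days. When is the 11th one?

The 11th occurrence is 10 intervals after the first: 10 × 6 = 60 days after May 1, 1976.
May has 31 days — 30 days to the end of May leaves 30.
30 days into June → June 30, 1976.

June 30, 1976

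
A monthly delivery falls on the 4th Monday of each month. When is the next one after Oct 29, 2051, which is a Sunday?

Nov 27, 2051

Oct 2051 starts on a Sunday; its first Monday is the 2nd, so the 4th Monday is the 23rd — Oct 23, 2051.
That is not after Oct 29, 2051, so look at Nov 2051.
Nov 2051 starts on a Wednesday; its first Monday is the 6th, so the 4th Monday is the 27th — Nov 27, 2051.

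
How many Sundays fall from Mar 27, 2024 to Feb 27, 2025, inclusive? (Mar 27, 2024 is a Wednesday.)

48

Mar 27, 2024 is a Wednesday; the first Sunday on or after it is Mar 31, 2024 (4 days later).
From Mar 31, 2024 to Feb 27, 2025: 275 + 58 = 333 days (rest of 2024, to Feb 27, 2025 in 2025).
333 ÷ 7 = 47 full weeks with remainder 4, so 47 more Sundays after the first → 48.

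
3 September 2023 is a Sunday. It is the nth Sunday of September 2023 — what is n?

Day 3 falls in week ⌈3/7⌉ of the month.
Days 1–7 hold the 1st Sunday, 8–14 the 2nd, 15–21 the 3rd, 22–28 the 4th, 29–31 the 5th.
3 is in the range for the 1st.

1st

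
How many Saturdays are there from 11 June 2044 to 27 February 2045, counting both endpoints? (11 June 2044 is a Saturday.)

11 June 2044 is a Saturday; the first Saturday on or after it is 11 June 2044.
From 11 June 2044 to 27 February 2045: 19 + 31 + 31 + 30 + 31 + 30 + 31 + 31 + 27 = 261 days (rest of June, July, August, September, October, November, December, January, February).
261 ÷ 7 = 37 full weeks with remainder 2, so 37 more Saturdays after the first → 38.

38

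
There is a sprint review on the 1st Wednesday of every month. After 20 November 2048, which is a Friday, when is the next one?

November 2048 starts on a Sunday, so its 1st Wednesday is 4 November 2048 (3 days in).
That is not after 20 November 2048, so look at December 2048.
December 2048 starts on a Tuesday, so its 1st Wednesday is 2 December 2048 (1 day in).

2 December 2048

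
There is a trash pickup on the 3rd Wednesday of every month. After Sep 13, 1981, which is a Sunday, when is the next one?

Sep 16, 1981

Sep 1981 starts on a Tuesday; its first Wednesday is the 2nd, so the 3rd Wednesday is the 16th — Sep 16, 1981.
Sep 16, 1981 is after Sep 13, 1981, so that is the next one.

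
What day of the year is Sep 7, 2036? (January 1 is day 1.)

Days in months before Sep: 31 + 29 + 31 + 30 + 31 + 30 + 31 + 31 = 244.
Plus 7 days into Sep → day 251.

251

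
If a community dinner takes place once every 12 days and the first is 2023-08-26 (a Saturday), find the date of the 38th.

The 38th occurrence is 37 intervals after the first: 37 × 12 = 444 days after 2023-08-26.
August has 31 days — 5 days to the end of August leaves 439.
From end of August to end of 2023 is 122 days (317 left).
January has 31 days (286 left).
February has 29 days (257 left).
March has 31 days (226 left).
April has 30 days (196 left).
May has 31 days (165 left).
June has 30 days (135 left).
July has 31 days (104 left).
August has 31 days (73 left).
September has 30 days (43 left).
October has 31 days (12 left).
12 days into November → 2024-11-12.

2024-11-12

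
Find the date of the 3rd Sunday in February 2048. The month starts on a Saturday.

16 February 2048

February 2048 begins on a Saturday, so the first Sunday is February 2 (1 day later).
The 3rd Sunday is 2 weeks later: 2 + 14 = 16.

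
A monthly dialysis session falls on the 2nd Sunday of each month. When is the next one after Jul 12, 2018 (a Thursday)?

Jul 2018 starts on a Sunday; its first Sunday is the 1st, so the 2nd Sunday is the 8th — Jul 8, 2018.
That is not after Jul 12, 2018, so look at Aug 2018.
Aug 2018 starts on a Wednesday; its first Sunday is the 5th, so the 2nd Sunday is the 12th — Aug 12, 2018.

Aug 12, 2018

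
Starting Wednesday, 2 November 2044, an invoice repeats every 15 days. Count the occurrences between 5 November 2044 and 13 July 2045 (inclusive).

Occurrences land 15·i days after 2 November 2044 for i = 0, 1, 2, …
5 November 2044 is 3 days after the start; 3 ÷ 15 = 0 remainder 3; since the remainder is 3, round up to i = 1. First occurrence in the window: #2 on 17 November 2044 (1×15 = 15 days in).
13 July 2045 is 253 days after the start; 253 ÷ 15 = 16 remainder 13. Last occurrence in the window: #17 on 30 June 2045.
Occurrences #2 through #17: 16 in total.

16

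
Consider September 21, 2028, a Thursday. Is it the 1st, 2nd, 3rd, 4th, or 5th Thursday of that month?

3rd

Day 21 falls in week ⌈21/7⌉ of the month.
Days 1–7 hold the 1st Thursday, 8–14 the 2nd, 15–21 the 3rd, 22–28 the 4th, 29–31 the 5th.
21 is in the range for the 3rd.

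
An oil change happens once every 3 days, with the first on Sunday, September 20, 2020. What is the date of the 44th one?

January 27, 2021

The 44th occurrence is 43 intervals after the first: 43 × 3 = 129 days after September 20, 2020.
September has 30 days — 10 days to the end of September leaves 119.
October has 31 days (88 left).
November has 30 days (58 left).
December has 31 days (27 left).
27 days into January → January 27, 2021.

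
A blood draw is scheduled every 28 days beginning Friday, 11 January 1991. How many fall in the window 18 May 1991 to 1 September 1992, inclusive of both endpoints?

17

Occurrences land 28·i days after 11 January 1991 for i = 0, 1, 2, …
18 May 1991 is 127 days after the start; 127 ÷ 28 = 4 remainder 15; since the remainder is 15, round up to i = 5. First occurrence in the window: #6 on 31 May 1991 (5×28 = 140 days in).
1 September 1992 is 599 days after the start; 599 ÷ 28 = 21 remainder 11. Last occurrence in the window: #22 on 21 August 1992.
Occurrences #6 through #22: 17 in total.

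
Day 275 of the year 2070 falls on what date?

October 2, 2070

January has 31 days (275 − 31 = 244 remain).
February has 28 days (244 − 28 = 216 remain).
March has 31 days (216 − 31 = 185 remain).
April has 30 days (185 − 30 = 155 remain).
May has 31 days (155 − 31 = 124 remain).
June has 30 days (124 − 30 = 94 remain).
July has 31 days (94 − 31 = 63 remain).
August has 31 days (63 − 31 = 32 remain).
September has 30 days (32 − 30 = 2 remain).
2 into October → October 2.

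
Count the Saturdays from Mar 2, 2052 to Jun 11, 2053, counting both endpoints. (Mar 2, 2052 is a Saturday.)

67

Mar 2, 2052 is a Saturday; the first Saturday on or after it is Mar 2, 2052.
From Mar 2, 2052 to Jun 11, 2053: 304 + 162 = 466 days (rest of 2052, to Jun 11, 2053 in 2053).
466 ÷ 7 = 66 full weeks with remainder 4, so 66 more Saturdays after the first → 67.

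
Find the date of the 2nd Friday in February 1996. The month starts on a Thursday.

February 1996 begins on a Thursday, so the first Friday is February 2 (1 day later).
The 2nd Friday is 1 weeks later: 2 + 7 = 9.

February 9, 1996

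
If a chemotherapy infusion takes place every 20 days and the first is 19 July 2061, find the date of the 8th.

6 December 2061

The 8th occurrence is 7 intervals after the first: 7 × 20 = 140 days after 19 July 2061.
July has 31 days — 12 days to the end of July leaves 128.
August has 31 days (97 left).
September has 30 days (67 left).
October has 31 days (36 left).
November has 30 days (6 left).
6 days into December → 6 December 2061.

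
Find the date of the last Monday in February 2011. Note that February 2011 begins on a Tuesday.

February 2011 begins on a Tuesday, so the first Monday is February 7 (6 days later).
February 2011 has 28 days. Adding weeks: 7, 14, 21, 28 — the last one ≤ 28 is the 28th.

February 28, 2011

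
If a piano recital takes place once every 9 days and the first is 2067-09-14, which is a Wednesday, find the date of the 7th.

The 7th occurrence is 6 intervals after the first: 6 × 9 = 54 days after 2067-09-14.
September has 30 days — 16 days to the end of September leaves 38.
October has 31 days (7 left).
7 days into November → 2067-11-07.

2067-11-07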